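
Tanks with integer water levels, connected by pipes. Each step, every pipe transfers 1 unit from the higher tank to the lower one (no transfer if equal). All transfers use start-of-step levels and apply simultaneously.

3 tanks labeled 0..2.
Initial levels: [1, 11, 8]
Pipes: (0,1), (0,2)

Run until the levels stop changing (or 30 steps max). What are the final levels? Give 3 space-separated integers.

Step 1: flows [1->0,2->0] -> levels [3 10 7]
Step 2: flows [1->0,2->0] -> levels [5 9 6]
Step 3: flows [1->0,2->0] -> levels [7 8 5]
Step 4: flows [1->0,0->2] -> levels [7 7 6]
Step 5: flows [0=1,0->2] -> levels [6 7 7]
Step 6: flows [1->0,2->0] -> levels [8 6 6]
Step 7: flows [0->1,0->2] -> levels [6 7 7]
  -> period-2 cycle: step 7 state = step 5 state; never stabilizes
  -> state at step 30: (30-5) mod 2 = 1, same as step 6 -> [8 6 6]

Answer: 8 6 6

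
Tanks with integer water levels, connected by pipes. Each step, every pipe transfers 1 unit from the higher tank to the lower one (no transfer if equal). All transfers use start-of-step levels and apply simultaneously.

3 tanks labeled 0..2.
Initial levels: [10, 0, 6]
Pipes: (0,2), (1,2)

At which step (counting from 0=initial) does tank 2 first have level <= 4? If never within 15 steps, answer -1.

Step 1: flows [0->2,2->1] -> levels [9 1 6]
Step 2: flows [0->2,2->1] -> levels [8 2 6]
Step 3: flows [0->2,2->1] -> levels [7 3 6]
Step 4: flows [0->2,2->1] -> levels [6 4 6]
Step 5: flows [0=2,2->1] -> levels [6 5 5]
Step 6: flows [0->2,1=2] -> levels [5 5 6]
Step 7: flows [2->0,2->1] -> levels [6 6 4]
Tank 2 first reaches <=4 at step 7

Answer: 7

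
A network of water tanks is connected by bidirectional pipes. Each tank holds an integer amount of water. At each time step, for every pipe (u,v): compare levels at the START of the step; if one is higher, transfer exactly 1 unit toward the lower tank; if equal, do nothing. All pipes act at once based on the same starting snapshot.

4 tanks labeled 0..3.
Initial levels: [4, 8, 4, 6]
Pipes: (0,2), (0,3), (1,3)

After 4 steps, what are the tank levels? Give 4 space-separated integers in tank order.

Answer: 4 5 6 7

Derivation:
Step 1: flows [0=2,3->0,1->3] -> levels [5 7 4 6]
Step 2: flows [0->2,3->0,1->3] -> levels [5 6 5 6]
Step 3: flows [0=2,3->0,1=3] -> levels [6 6 5 5]
Step 4: flows [0->2,0->3,1->3] -> levels [4 5 6 7]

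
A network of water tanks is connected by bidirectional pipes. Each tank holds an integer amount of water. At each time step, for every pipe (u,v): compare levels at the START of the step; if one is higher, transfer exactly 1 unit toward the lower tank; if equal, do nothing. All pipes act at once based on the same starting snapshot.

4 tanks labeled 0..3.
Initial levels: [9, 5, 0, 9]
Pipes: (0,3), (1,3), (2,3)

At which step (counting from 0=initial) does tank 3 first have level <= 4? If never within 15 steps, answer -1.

Step 1: flows [0=3,3->1,3->2] -> levels [9 6 1 7]
Step 2: flows [0->3,3->1,3->2] -> levels [8 7 2 6]
Step 3: flows [0->3,1->3,3->2] -> levels [7 6 3 7]
Step 4: flows [0=3,3->1,3->2] -> levels [7 7 4 5]
Step 5: flows [0->3,1->3,3->2] -> levels [6 6 5 6]
Step 6: flows [0=3,1=3,3->2] -> levels [6 6 6 5]
Step 7: flows [0->3,1->3,2->3] -> levels [5 5 5 8]
Step 8: flows [3->0,3->1,3->2] -> levels [6 6 6 5]
  -> period-2 cycle (repeats step 6); tank 3 never drops to <=4
Tank 3 never reaches <=4 within 15 steps

Answer: -1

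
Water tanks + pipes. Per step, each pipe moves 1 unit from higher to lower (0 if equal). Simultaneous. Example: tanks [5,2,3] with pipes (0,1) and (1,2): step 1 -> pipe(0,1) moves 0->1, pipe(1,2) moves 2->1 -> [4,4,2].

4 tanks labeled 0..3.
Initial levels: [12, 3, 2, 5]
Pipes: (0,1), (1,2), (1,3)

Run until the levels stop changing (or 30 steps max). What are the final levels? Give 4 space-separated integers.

Step 1: flows [0->1,1->2,3->1] -> levels [11 4 3 4]
Step 2: flows [0->1,1->2,1=3] -> levels [10 4 4 4]
Step 3: flows [0->1,1=2,1=3] -> levels [9 5 4 4]
Step 4: flows [0->1,1->2,1->3] -> levels [8 4 5 5]
Step 5: flows [0->1,2->1,3->1] -> levels [7 7 4 4]
Step 6: flows [0=1,1->2,1->3] -> levels [7 5 5 5]
Step 7: flows [0->1,1=2,1=3] -> levels [6 6 5 5]
Step 8: flows [0=1,1->2,1->3] -> levels [6 4 6 6]
Step 9: flows [0->1,2->1,3->1] -> levels [5 7 5 5]
Step 10: flows [1->0,1->2,1->3] -> levels [6 4 6 6]
  -> period-2 cycle: step 10 state = step 8 state; never stabilizes
  -> state at step 30: (30-8) mod 2 = 0, same as step 8 -> [6 4 6 6]

Answer: 6 4 6 6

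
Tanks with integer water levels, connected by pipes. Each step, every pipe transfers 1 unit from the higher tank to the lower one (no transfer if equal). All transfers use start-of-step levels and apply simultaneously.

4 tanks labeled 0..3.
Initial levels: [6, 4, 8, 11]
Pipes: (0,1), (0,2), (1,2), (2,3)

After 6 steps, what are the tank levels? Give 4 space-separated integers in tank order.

Step 1: flows [0->1,2->0,2->1,3->2] -> levels [6 6 7 10]
Step 2: flows [0=1,2->0,2->1,3->2] -> levels [7 7 6 9]
Step 3: flows [0=1,0->2,1->2,3->2] -> levels [6 6 9 8]
Step 4: flows [0=1,2->0,2->1,2->3] -> levels [7 7 6 9]
  -> period-2 cycle: step 4 state = step 2 state
  -> state at step 6: (6-2) mod 2 = 0, same as step 2 -> [7 7 6 9]

Answer: 7 7 6 9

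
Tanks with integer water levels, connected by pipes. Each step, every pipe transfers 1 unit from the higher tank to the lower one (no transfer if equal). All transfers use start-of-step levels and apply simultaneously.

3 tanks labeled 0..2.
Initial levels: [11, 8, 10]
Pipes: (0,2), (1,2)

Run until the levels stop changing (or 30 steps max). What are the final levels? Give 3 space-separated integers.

Step 1: flows [0->2,2->1] -> levels [10 9 10]
Step 2: flows [0=2,2->1] -> levels [10 10 9]
Step 3: flows [0->2,1->2] -> levels [9 9 11]
Step 4: flows [2->0,2->1] -> levels [10 10 9]
  -> period-2 cycle: step 4 state = step 2 state; never stabilizes
  -> state at step 30: (30-2) mod 2 = 0, same as step 2 -> [10 10 9]

Answer: 10 10 9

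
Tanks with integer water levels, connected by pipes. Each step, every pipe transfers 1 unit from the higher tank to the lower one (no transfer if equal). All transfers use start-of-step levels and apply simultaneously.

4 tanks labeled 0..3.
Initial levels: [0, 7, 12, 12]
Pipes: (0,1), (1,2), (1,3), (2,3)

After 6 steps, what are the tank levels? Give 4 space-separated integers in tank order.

Answer: 6 9 8 8

Derivation:
Step 1: flows [1->0,2->1,3->1,2=3] -> levels [1 8 11 11]
Step 2: flows [1->0,2->1,3->1,2=3] -> levels [2 9 10 10]
Step 3: flows [1->0,2->1,3->1,2=3] -> levels [3 10 9 9]
Step 4: flows [1->0,1->2,1->3,2=3] -> levels [4 7 10 10]
Step 5: flows [1->0,2->1,3->1,2=3] -> levels [5 8 9 9]
Step 6: flows [1->0,2->1,3->1,2=3] -> levels [6 9 8 8]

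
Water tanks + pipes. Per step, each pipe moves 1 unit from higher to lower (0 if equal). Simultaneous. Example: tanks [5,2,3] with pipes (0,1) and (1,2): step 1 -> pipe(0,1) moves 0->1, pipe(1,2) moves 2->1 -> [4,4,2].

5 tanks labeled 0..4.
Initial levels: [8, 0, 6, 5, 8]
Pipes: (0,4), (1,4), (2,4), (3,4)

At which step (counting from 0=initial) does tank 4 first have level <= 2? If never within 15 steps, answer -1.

Answer: -1

Derivation:
Step 1: flows [0=4,4->1,4->2,4->3] -> levels [8 1 7 6 5]
Step 2: flows [0->4,4->1,2->4,3->4] -> levels [7 2 6 5 7]
Step 3: flows [0=4,4->1,4->2,4->3] -> levels [7 3 7 6 4]
Step 4: flows [0->4,4->1,2->4,3->4] -> levels [6 4 6 5 6]
Step 5: flows [0=4,4->1,2=4,4->3] -> levels [6 5 6 6 4]
Step 6: flows [0->4,1->4,2->4,3->4] -> levels [5 4 5 5 8]
Step 7: flows [4->0,4->1,4->2,4->3] -> levels [6 5 6 6 4]
  -> period-2 cycle (repeats step 5); tank 4 never drops to <=2
Tank 4 never reaches <=2 within 15 steps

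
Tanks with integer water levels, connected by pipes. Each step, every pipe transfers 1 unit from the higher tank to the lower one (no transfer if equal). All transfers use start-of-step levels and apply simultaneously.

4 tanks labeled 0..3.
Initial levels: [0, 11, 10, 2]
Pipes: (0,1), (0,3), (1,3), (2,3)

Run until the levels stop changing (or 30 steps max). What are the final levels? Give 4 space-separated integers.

Step 1: flows [1->0,3->0,1->3,2->3] -> levels [2 9 9 3]
Step 2: flows [1->0,3->0,1->3,2->3] -> levels [4 7 8 4]
Step 3: flows [1->0,0=3,1->3,2->3] -> levels [5 5 7 6]
Step 4: flows [0=1,3->0,3->1,2->3] -> levels [6 6 6 5]
Step 5: flows [0=1,0->3,1->3,2->3] -> levels [5 5 5 8]
Step 6: flows [0=1,3->0,3->1,3->2] -> levels [6 6 6 5]
  -> period-2 cycle: step 6 state = step 4 state; never stabilizes
  -> state at step 30: (30-4) mod 2 = 0, same as step 4 -> [6 6 6 5]

Answer: 6 6 6 5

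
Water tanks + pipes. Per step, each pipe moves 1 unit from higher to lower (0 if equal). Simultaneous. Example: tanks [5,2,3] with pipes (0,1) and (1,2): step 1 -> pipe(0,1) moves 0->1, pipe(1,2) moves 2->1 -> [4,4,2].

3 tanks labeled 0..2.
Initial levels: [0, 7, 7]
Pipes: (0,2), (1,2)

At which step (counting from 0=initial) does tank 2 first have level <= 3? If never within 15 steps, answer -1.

Answer: -1

Derivation:
Step 1: flows [2->0,1=2] -> levels [1 7 6]
Step 2: flows [2->0,1->2] -> levels [2 6 6]
Step 3: flows [2->0,1=2] -> levels [3 6 5]
Step 4: flows [2->0,1->2] -> levels [4 5 5]
Step 5: flows [2->0,1=2] -> levels [5 5 4]
Step 6: flows [0->2,1->2] -> levels [4 4 6]
Step 7: flows [2->0,2->1] -> levels [5 5 4]
  -> period-2 cycle (repeats step 5); tank 2 never drops to <=3
Tank 2 never reaches <=3 within 15 steps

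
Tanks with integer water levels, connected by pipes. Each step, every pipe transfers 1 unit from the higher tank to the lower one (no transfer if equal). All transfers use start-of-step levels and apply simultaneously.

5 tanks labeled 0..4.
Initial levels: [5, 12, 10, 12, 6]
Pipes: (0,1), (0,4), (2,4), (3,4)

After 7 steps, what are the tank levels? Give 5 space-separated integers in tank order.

Answer: 10 9 9 9 8

Derivation:
Step 1: flows [1->0,4->0,2->4,3->4] -> levels [7 11 9 11 7]
Step 2: flows [1->0,0=4,2->4,3->4] -> levels [8 10 8 10 9]
Step 3: flows [1->0,4->0,4->2,3->4] -> levels [10 9 9 9 8]
Step 4: flows [0->1,0->4,2->4,3->4] -> levels [8 10 8 8 11]
Step 5: flows [1->0,4->0,4->2,4->3] -> levels [10 9 9 9 8]
  -> period-2 cycle: step 5 state = step 3 state
  -> state at step 7: (7-3) mod 2 = 0, same as step 3 -> [10 9 9 9 8]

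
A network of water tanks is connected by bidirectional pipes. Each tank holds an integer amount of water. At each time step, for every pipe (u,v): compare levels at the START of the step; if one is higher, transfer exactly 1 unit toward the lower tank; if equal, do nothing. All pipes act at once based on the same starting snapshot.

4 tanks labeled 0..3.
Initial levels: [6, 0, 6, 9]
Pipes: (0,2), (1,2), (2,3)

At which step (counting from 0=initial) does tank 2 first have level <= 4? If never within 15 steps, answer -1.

Step 1: flows [0=2,2->1,3->2] -> levels [6 1 6 8]
Step 2: flows [0=2,2->1,3->2] -> levels [6 2 6 7]
Step 3: flows [0=2,2->1,3->2] -> levels [6 3 6 6]
Step 4: flows [0=2,2->1,2=3] -> levels [6 4 5 6]
Step 5: flows [0->2,2->1,3->2] -> levels [5 5 6 5]
Step 6: flows [2->0,2->1,2->3] -> levels [6 6 3 6]
Tank 2 first reaches <=4 at step 6

Answer: 6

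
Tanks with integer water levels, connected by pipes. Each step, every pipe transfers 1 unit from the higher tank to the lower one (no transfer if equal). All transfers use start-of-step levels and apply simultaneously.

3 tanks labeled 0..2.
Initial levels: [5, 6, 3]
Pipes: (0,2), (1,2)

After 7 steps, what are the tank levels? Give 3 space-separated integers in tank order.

Answer: 4 4 6

Derivation:
Step 1: flows [0->2,1->2] -> levels [4 5 5]
Step 2: flows [2->0,1=2] -> levels [5 5 4]
Step 3: flows [0->2,1->2] -> levels [4 4 6]
Step 4: flows [2->0,2->1] -> levels [5 5 4]
  -> period-2 cycle: step 4 state = step 2 state
  -> state at step 7: (7-2) mod 2 = 1, same as step 3 -> [4 4 6]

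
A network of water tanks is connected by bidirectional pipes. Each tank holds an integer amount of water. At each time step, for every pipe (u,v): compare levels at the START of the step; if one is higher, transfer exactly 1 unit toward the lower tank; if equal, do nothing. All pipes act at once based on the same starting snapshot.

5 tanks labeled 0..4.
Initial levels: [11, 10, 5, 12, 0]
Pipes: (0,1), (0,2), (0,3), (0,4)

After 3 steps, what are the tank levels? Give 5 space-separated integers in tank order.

Answer: 9 9 8 9 3

Derivation:
Step 1: flows [0->1,0->2,3->0,0->4] -> levels [9 11 6 11 1]
Step 2: flows [1->0,0->2,3->0,0->4] -> levels [9 10 7 10 2]
Step 3: flows [1->0,0->2,3->0,0->4] -> levels [9 9 8 9 3]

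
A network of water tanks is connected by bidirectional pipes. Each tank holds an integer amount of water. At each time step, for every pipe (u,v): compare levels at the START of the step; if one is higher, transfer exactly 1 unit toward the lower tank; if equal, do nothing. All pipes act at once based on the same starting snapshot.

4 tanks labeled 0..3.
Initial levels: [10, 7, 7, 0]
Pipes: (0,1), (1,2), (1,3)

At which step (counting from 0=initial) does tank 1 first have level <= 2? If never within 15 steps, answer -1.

Step 1: flows [0->1,1=2,1->3] -> levels [9 7 7 1]
Step 2: flows [0->1,1=2,1->3] -> levels [8 7 7 2]
Step 3: flows [0->1,1=2,1->3] -> levels [7 7 7 3]
Step 4: flows [0=1,1=2,1->3] -> levels [7 6 7 4]
Step 5: flows [0->1,2->1,1->3] -> levels [6 7 6 5]
Step 6: flows [1->0,1->2,1->3] -> levels [7 4 7 6]
Step 7: flows [0->1,2->1,3->1] -> levels [6 7 6 5]
  -> period-2 cycle (repeats step 5); tank 1 never drops to <=2
Tank 1 never reaches <=2 within 15 steps

Answer: -1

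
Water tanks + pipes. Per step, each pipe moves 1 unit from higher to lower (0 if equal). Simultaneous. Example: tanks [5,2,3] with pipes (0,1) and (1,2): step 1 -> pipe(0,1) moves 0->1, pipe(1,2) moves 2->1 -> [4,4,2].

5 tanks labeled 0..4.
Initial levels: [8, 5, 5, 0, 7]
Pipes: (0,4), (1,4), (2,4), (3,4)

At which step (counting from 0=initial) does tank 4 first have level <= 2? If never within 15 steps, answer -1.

Step 1: flows [0->4,4->1,4->2,4->3] -> levels [7 6 6 1 5]
Step 2: flows [0->4,1->4,2->4,4->3] -> levels [6 5 5 2 7]
Step 3: flows [4->0,4->1,4->2,4->3] -> levels [7 6 6 3 3]
Step 4: flows [0->4,1->4,2->4,3=4] -> levels [6 5 5 3 6]
Step 5: flows [0=4,4->1,4->2,4->3] -> levels [6 6 6 4 3]
Step 6: flows [0->4,1->4,2->4,3->4] -> levels [5 5 5 3 7]
Step 7: flows [4->0,4->1,4->2,4->3] -> levels [6 6 6 4 3]
  -> period-2 cycle (repeats step 5); tank 4 never drops to <=2
Tank 4 never reaches <=2 within 15 steps

Answer: -1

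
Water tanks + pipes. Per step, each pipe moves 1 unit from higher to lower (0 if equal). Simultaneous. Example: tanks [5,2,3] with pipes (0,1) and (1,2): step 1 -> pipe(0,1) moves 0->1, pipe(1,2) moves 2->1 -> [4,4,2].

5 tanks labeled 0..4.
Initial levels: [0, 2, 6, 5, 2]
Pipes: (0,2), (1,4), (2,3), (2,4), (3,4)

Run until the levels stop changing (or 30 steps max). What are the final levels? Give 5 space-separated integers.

Step 1: flows [2->0,1=4,2->3,2->4,3->4] -> levels [1 2 3 5 4]
Step 2: flows [2->0,4->1,3->2,4->2,3->4] -> levels [2 3 4 3 3]
Step 3: flows [2->0,1=4,2->3,2->4,3=4] -> levels [3 3 1 4 4]
Step 4: flows [0->2,4->1,3->2,4->2,3=4] -> levels [2 4 4 3 2]
Step 5: flows [2->0,1->4,2->3,2->4,3->4] -> levels [3 3 1 3 5]
Step 6: flows [0->2,4->1,3->2,4->2,4->3] -> levels [2 4 4 3 2]
  -> period-2 cycle: step 6 state = step 4 state; never stabilizes
  -> state at step 30: (30-4) mod 2 = 0, same as step 4 -> [2 4 4 3 2]

Answer: 2 4 4 3 2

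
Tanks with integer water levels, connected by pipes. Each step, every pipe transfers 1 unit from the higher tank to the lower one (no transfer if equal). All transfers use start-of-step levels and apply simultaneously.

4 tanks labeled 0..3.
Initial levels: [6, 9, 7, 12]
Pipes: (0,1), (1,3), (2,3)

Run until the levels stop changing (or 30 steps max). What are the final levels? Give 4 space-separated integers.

Step 1: flows [1->0,3->1,3->2] -> levels [7 9 8 10]
Step 2: flows [1->0,3->1,3->2] -> levels [8 9 9 8]
Step 3: flows [1->0,1->3,2->3] -> levels [9 7 8 10]
Step 4: flows [0->1,3->1,3->2] -> levels [8 9 9 8]
  -> period-2 cycle: step 4 state = step 2 state; never stabilizes
  -> state at step 30: (30-2) mod 2 = 0, same as step 2 -> [8 9 9 8]

Answer: 8 9 9 8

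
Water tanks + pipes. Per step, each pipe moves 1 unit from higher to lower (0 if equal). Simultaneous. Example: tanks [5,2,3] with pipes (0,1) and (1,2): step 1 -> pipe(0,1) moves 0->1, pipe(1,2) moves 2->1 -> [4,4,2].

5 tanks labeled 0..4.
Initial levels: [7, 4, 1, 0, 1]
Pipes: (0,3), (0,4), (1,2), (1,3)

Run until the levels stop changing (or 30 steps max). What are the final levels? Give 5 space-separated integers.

Answer: 2 1 3 4 3

Derivation:
Step 1: flows [0->3,0->4,1->2,1->3] -> levels [5 2 2 2 2]
Step 2: flows [0->3,0->4,1=2,1=3] -> levels [3 2 2 3 3]
Step 3: flows [0=3,0=4,1=2,3->1] -> levels [3 3 2 2 3]
Step 4: flows [0->3,0=4,1->2,1->3] -> levels [2 1 3 4 3]
Step 5: flows [3->0,4->0,2->1,3->1] -> levels [4 3 2 2 2]
Step 6: flows [0->3,0->4,1->2,1->3] -> levels [2 1 3 4 3]
  -> period-2 cycle: step 6 state = step 4 state; never stabilizes
  -> state at step 30: (30-4) mod 2 = 0, same as step 4 -> [2 1 3 4 3]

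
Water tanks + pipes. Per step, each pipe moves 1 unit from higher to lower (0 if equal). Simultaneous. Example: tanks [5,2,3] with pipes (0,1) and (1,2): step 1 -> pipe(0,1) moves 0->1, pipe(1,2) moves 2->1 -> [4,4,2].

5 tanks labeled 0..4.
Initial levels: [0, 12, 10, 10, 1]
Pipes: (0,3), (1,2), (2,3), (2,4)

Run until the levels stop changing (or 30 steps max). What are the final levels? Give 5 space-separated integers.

Step 1: flows [3->0,1->2,2=3,2->4] -> levels [1 11 10 9 2]
Step 2: flows [3->0,1->2,2->3,2->4] -> levels [2 10 9 9 3]
Step 3: flows [3->0,1->2,2=3,2->4] -> levels [3 9 9 8 4]
Step 4: flows [3->0,1=2,2->3,2->4] -> levels [4 9 7 8 5]
Step 5: flows [3->0,1->2,3->2,2->4] -> levels [5 8 8 6 6]
Step 6: flows [3->0,1=2,2->3,2->4] -> levels [6 8 6 6 7]
Step 7: flows [0=3,1->2,2=3,4->2] -> levels [6 7 8 6 6]
Step 8: flows [0=3,2->1,2->3,2->4] -> levels [6 8 5 7 7]
Step 9: flows [3->0,1->2,3->2,4->2] -> levels [7 7 8 5 6]
Step 10: flows [0->3,2->1,2->3,2->4] -> levels [6 8 5 7 7]
  -> period-2 cycle: step 10 state = step 8 state; never stabilizes
  -> state at step 30: (30-8) mod 2 = 0, same as step 8 -> [6 8 5 7 7]

Answer: 6 8 5 7 7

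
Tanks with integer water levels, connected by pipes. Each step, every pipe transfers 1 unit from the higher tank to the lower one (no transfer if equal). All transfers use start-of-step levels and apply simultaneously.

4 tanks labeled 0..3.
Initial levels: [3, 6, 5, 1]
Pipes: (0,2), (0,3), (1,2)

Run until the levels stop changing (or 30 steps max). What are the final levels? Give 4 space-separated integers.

Answer: 3 3 5 4

Derivation:
Step 1: flows [2->0,0->3,1->2] -> levels [3 5 5 2]
Step 2: flows [2->0,0->3,1=2] -> levels [3 5 4 3]
Step 3: flows [2->0,0=3,1->2] -> levels [4 4 4 3]
Step 4: flows [0=2,0->3,1=2] -> levels [3 4 4 4]
Step 5: flows [2->0,3->0,1=2] -> levels [5 4 3 3]
Step 6: flows [0->2,0->3,1->2] -> levels [3 3 5 4]
Step 7: flows [2->0,3->0,2->1] -> levels [5 4 3 3]
  -> period-2 cycle: step 7 state = step 5 state; never stabilizes
  -> state at step 30: (30-5) mod 2 = 1, same as step 6 -> [3 3 5 4]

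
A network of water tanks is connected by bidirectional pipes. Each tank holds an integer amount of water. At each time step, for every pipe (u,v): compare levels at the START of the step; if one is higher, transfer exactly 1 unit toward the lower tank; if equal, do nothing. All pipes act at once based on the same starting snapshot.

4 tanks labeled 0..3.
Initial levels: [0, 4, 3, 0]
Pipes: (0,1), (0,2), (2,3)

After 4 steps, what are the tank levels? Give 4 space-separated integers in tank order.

Step 1: flows [1->0,2->0,2->3] -> levels [2 3 1 1]
Step 2: flows [1->0,0->2,2=3] -> levels [2 2 2 1]
Step 3: flows [0=1,0=2,2->3] -> levels [2 2 1 2]
Step 4: flows [0=1,0->2,3->2] -> levels [1 2 3 1]

Answer: 1 2 3 1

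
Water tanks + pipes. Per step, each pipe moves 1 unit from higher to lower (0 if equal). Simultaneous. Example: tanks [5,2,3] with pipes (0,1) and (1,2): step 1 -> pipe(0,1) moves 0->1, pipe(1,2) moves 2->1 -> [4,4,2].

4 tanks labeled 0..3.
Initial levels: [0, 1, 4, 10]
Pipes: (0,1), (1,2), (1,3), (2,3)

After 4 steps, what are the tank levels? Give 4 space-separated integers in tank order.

Answer: 4 3 4 4

Derivation:
Step 1: flows [1->0,2->1,3->1,3->2] -> levels [1 2 4 8]
Step 2: flows [1->0,2->1,3->1,3->2] -> levels [2 3 4 6]
Step 3: flows [1->0,2->1,3->1,3->2] -> levels [3 4 4 4]
Step 4: flows [1->0,1=2,1=3,2=3] -> levels [4 3 4 4]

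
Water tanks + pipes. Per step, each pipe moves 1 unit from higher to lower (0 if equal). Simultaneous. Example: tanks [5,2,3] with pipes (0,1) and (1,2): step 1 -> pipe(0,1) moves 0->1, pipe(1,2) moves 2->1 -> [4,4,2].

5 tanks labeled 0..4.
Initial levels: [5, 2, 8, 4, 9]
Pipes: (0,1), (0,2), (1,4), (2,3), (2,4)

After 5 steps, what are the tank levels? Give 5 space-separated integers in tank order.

Answer: 5 6 7 5 5

Derivation:
Step 1: flows [0->1,2->0,4->1,2->3,4->2] -> levels [5 4 7 5 7]
Step 2: flows [0->1,2->0,4->1,2->3,2=4] -> levels [5 6 5 6 6]
Step 3: flows [1->0,0=2,1=4,3->2,4->2] -> levels [6 5 7 5 5]
Step 4: flows [0->1,2->0,1=4,2->3,2->4] -> levels [6 6 4 6 6]
Step 5: flows [0=1,0->2,1=4,3->2,4->2] -> levels [5 6 7 5 5]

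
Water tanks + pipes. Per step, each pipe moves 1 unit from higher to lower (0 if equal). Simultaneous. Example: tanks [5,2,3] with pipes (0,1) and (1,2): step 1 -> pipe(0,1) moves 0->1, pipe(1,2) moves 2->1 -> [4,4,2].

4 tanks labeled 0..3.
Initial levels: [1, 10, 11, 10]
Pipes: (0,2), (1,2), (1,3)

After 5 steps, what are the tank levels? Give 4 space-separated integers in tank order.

Answer: 6 9 8 9

Derivation:
Step 1: flows [2->0,2->1,1=3] -> levels [2 11 9 10]
Step 2: flows [2->0,1->2,1->3] -> levels [3 9 9 11]
Step 3: flows [2->0,1=2,3->1] -> levels [4 10 8 10]
Step 4: flows [2->0,1->2,1=3] -> levels [5 9 8 10]
Step 5: flows [2->0,1->2,3->1] -> levels [6 9 8 9]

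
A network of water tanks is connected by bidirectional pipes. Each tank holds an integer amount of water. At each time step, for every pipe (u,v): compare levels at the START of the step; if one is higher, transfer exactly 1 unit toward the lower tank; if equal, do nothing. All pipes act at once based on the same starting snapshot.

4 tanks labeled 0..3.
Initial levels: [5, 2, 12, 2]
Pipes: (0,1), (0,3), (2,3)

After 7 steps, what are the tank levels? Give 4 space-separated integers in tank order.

Answer: 5 5 6 5

Derivation:
Step 1: flows [0->1,0->3,2->3] -> levels [3 3 11 4]
Step 2: flows [0=1,3->0,2->3] -> levels [4 3 10 4]
Step 3: flows [0->1,0=3,2->3] -> levels [3 4 9 5]
Step 4: flows [1->0,3->0,2->3] -> levels [5 3 8 5]
Step 5: flows [0->1,0=3,2->3] -> levels [4 4 7 6]
Step 6: flows [0=1,3->0,2->3] -> levels [5 4 6 6]
Step 7: flows [0->1,3->0,2=3] -> levels [5 5 6 5]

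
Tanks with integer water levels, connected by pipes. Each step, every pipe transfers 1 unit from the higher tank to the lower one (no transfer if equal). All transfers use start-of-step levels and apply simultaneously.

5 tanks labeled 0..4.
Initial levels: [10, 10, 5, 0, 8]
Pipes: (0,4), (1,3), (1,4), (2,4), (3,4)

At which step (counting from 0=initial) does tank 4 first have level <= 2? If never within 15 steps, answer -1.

Step 1: flows [0->4,1->3,1->4,4->2,4->3] -> levels [9 8 6 2 8]
Step 2: flows [0->4,1->3,1=4,4->2,4->3] -> levels [8 7 7 4 7]
Step 3: flows [0->4,1->3,1=4,2=4,4->3] -> levels [7 6 7 6 7]
Step 4: flows [0=4,1=3,4->1,2=4,4->3] -> levels [7 7 7 7 5]
Step 5: flows [0->4,1=3,1->4,2->4,3->4] -> levels [6 6 6 6 9]
Step 6: flows [4->0,1=3,4->1,4->2,4->3] -> levels [7 7 7 7 5]
  -> period-2 cycle (repeats step 4); tank 4 never drops to <=2
Tank 4 never reaches <=2 within 15 steps

Answer: -1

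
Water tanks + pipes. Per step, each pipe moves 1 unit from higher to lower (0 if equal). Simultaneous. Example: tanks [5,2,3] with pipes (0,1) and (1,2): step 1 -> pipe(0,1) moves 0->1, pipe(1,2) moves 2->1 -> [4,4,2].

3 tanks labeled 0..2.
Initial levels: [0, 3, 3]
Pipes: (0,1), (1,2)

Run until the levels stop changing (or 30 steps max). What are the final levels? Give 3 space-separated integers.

Step 1: flows [1->0,1=2] -> levels [1 2 3]
Step 2: flows [1->0,2->1] -> levels [2 2 2]
Step 3: flows [0=1,1=2] -> levels [2 2 2]
  -> stable (no change)

Answer: 2 2 2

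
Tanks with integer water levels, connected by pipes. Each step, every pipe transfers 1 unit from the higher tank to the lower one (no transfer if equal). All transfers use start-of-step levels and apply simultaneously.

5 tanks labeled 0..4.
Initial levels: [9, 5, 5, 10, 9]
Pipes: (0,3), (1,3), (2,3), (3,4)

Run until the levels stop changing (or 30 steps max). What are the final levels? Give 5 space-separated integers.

Step 1: flows [3->0,3->1,3->2,3->4] -> levels [10 6 6 6 10]
Step 2: flows [0->3,1=3,2=3,4->3] -> levels [9 6 6 8 9]
Step 3: flows [0->3,3->1,3->2,4->3] -> levels [8 7 7 8 8]
Step 4: flows [0=3,3->1,3->2,3=4] -> levels [8 8 8 6 8]
Step 5: flows [0->3,1->3,2->3,4->3] -> levels [7 7 7 10 7]
Step 6: flows [3->0,3->1,3->2,3->4] -> levels [8 8 8 6 8]
  -> period-2 cycle: step 6 state = step 4 state; never stabilizes
  -> state at step 30: (30-4) mod 2 = 0, same as step 4 -> [8 8 8 6 8]

Answer: 8 8 8 6 8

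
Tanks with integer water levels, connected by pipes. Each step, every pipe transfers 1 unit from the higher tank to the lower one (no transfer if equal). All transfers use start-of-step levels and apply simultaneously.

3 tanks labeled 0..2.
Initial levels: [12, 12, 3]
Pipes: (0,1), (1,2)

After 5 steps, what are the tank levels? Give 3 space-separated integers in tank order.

Answer: 10 9 8

Derivation:
Step 1: flows [0=1,1->2] -> levels [12 11 4]
Step 2: flows [0->1,1->2] -> levels [11 11 5]
Step 3: flows [0=1,1->2] -> levels [11 10 6]
Step 4: flows [0->1,1->2] -> levels [10 10 7]
Step 5: flows [0=1,1->2] -> levels [10 9 8]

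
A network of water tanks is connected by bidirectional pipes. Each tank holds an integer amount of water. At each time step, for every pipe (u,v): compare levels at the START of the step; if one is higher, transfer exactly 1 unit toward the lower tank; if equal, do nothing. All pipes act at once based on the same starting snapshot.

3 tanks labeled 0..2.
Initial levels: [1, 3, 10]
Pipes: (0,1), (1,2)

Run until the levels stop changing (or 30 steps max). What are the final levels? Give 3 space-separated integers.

Step 1: flows [1->0,2->1] -> levels [2 3 9]
Step 2: flows [1->0,2->1] -> levels [3 3 8]
Step 3: flows [0=1,2->1] -> levels [3 4 7]
Step 4: flows [1->0,2->1] -> levels [4 4 6]
Step 5: flows [0=1,2->1] -> levels [4 5 5]
Step 6: flows [1->0,1=2] -> levels [5 4 5]
Step 7: flows [0->1,2->1] -> levels [4 6 4]
Step 8: flows [1->0,1->2] -> levels [5 4 5]
  -> period-2 cycle: step 8 state = step 6 state; never stabilizes
  -> state at step 30: (30-6) mod 2 = 0, same as step 6 -> [5 4 5]

Answer: 5 4 5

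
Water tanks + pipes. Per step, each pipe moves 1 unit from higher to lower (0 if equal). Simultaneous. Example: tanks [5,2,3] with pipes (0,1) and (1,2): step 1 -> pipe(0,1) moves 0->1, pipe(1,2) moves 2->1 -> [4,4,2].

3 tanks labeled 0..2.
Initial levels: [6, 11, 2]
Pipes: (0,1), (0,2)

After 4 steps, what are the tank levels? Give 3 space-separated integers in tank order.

Step 1: flows [1->0,0->2] -> levels [6 10 3]
Step 2: flows [1->0,0->2] -> levels [6 9 4]
Step 3: flows [1->0,0->2] -> levels [6 8 5]
Step 4: flows [1->0,0->2] -> levels [6 7 6]

Answer: 6 7 6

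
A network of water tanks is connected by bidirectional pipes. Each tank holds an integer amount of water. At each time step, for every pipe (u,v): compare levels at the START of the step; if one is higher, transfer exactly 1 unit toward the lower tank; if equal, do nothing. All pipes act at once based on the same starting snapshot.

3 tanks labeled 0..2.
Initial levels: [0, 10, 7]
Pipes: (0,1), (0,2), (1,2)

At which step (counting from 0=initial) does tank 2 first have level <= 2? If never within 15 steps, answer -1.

Step 1: flows [1->0,2->0,1->2] -> levels [2 8 7]
Step 2: flows [1->0,2->0,1->2] -> levels [4 6 7]
Step 3: flows [1->0,2->0,2->1] -> levels [6 6 5]
Step 4: flows [0=1,0->2,1->2] -> levels [5 5 7]
Step 5: flows [0=1,2->0,2->1] -> levels [6 6 5]
  -> period-2 cycle (repeats step 3); tank 2 never drops to <=2
Tank 2 never reaches <=2 within 15 steps

Answer: -1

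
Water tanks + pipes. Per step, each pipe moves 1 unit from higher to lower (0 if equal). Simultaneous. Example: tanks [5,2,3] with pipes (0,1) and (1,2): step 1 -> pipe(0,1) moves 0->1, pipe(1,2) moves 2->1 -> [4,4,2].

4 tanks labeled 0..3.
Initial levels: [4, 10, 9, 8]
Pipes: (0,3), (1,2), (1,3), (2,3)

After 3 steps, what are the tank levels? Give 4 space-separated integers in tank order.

Step 1: flows [3->0,1->2,1->3,2->3] -> levels [5 8 9 9]
Step 2: flows [3->0,2->1,3->1,2=3] -> levels [6 10 8 7]
Step 3: flows [3->0,1->2,1->3,2->3] -> levels [7 8 8 8]

Answer: 7 8 8 8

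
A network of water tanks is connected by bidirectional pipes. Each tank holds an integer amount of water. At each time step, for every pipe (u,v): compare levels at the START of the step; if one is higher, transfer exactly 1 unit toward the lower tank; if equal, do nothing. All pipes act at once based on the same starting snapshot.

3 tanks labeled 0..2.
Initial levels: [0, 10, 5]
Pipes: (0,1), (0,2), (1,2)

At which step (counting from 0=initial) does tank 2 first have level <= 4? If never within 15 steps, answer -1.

Step 1: flows [1->0,2->0,1->2] -> levels [2 8 5]
Step 2: flows [1->0,2->0,1->2] -> levels [4 6 5]
Step 3: flows [1->0,2->0,1->2] -> levels [6 4 5]
Step 4: flows [0->1,0->2,2->1] -> levels [4 6 5]
  -> period-2 cycle (repeats step 2); tank 2 never drops to <=4
Tank 2 never reaches <=4 within 15 steps

Answer: -1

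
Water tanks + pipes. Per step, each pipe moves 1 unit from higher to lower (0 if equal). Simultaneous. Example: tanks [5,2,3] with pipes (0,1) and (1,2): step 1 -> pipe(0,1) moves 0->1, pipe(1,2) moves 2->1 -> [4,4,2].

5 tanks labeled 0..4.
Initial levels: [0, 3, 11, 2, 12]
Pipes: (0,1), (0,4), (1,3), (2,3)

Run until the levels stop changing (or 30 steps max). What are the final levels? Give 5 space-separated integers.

Answer: 7 5 6 5 5

Derivation:
Step 1: flows [1->0,4->0,1->3,2->3] -> levels [2 1 10 4 11]
Step 2: flows [0->1,4->0,3->1,2->3] -> levels [2 3 9 4 10]
Step 3: flows [1->0,4->0,3->1,2->3] -> levels [4 3 8 4 9]
Step 4: flows [0->1,4->0,3->1,2->3] -> levels [4 5 7 4 8]
Step 5: flows [1->0,4->0,1->3,2->3] -> levels [6 3 6 6 7]
Step 6: flows [0->1,4->0,3->1,2=3] -> levels [6 5 6 5 6]
Step 7: flows [0->1,0=4,1=3,2->3] -> levels [5 6 5 6 6]
Step 8: flows [1->0,4->0,1=3,3->2] -> levels [7 5 6 5 5]
Step 9: flows [0->1,0->4,1=3,2->3] -> levels [5 6 5 6 6]
  -> period-2 cycle: step 9 state = step 7 state; never stabilizes
  -> state at step 30: (30-7) mod 2 = 1, same as step 8 -> [7 5 6 5 5]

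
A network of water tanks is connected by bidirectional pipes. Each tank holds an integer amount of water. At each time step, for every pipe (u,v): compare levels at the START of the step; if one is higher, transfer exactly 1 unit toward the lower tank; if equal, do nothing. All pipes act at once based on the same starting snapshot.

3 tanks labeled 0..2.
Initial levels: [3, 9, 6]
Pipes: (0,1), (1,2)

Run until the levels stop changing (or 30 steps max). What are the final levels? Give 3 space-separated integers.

Answer: 6 6 6

Derivation:
Step 1: flows [1->0,1->2] -> levels [4 7 7]
Step 2: flows [1->0,1=2] -> levels [5 6 7]
Step 3: flows [1->0,2->1] -> levels [6 6 6]
Step 4: flows [0=1,1=2] -> levels [6 6 6]
  -> stable (no change)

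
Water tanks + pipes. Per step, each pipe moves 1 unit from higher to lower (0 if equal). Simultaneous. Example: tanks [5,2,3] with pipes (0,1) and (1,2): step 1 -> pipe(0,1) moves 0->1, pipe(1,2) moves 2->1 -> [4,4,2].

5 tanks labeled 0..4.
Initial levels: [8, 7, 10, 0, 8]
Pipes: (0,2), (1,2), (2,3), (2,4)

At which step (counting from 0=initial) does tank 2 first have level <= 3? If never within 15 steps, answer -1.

Step 1: flows [2->0,2->1,2->3,2->4] -> levels [9 8 6 1 9]
Step 2: flows [0->2,1->2,2->3,4->2] -> levels [8 7 8 2 8]
Step 3: flows [0=2,2->1,2->3,2=4] -> levels [8 8 6 3 8]
Step 4: flows [0->2,1->2,2->3,4->2] -> levels [7 7 8 4 7]
Step 5: flows [2->0,2->1,2->3,2->4] -> levels [8 8 4 5 8]
Step 6: flows [0->2,1->2,3->2,4->2] -> levels [7 7 8 4 7]
  -> period-2 cycle (repeats step 4); tank 2 never drops to <=3
Tank 2 never reaches <=3 within 15 steps

Answer: -1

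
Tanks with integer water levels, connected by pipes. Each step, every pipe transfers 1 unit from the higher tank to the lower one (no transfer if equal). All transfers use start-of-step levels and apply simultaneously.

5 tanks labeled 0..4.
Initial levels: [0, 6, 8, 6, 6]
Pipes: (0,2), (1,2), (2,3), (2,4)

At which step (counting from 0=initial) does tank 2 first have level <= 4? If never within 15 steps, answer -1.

Step 1: flows [2->0,2->1,2->3,2->4] -> levels [1 7 4 7 7]
Tank 2 first reaches <=4 at step 1

Answer: 1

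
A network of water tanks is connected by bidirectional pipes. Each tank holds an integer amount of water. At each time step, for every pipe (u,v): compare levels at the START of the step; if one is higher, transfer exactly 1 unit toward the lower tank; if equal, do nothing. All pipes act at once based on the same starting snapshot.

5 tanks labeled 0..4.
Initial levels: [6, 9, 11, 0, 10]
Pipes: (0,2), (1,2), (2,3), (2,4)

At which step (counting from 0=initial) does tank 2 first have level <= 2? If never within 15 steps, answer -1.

Answer: -1

Derivation:
Step 1: flows [2->0,2->1,2->3,2->4] -> levels [7 10 7 1 11]
Step 2: flows [0=2,1->2,2->3,4->2] -> levels [7 9 8 2 10]
Step 3: flows [2->0,1->2,2->3,4->2] -> levels [8 8 8 3 9]
Step 4: flows [0=2,1=2,2->3,4->2] -> levels [8 8 8 4 8]
Step 5: flows [0=2,1=2,2->3,2=4] -> levels [8 8 7 5 8]
Step 6: flows [0->2,1->2,2->3,4->2] -> levels [7 7 9 6 7]
Step 7: flows [2->0,2->1,2->3,2->4] -> levels [8 8 5 7 8]
Step 8: flows [0->2,1->2,3->2,4->2] -> levels [7 7 9 6 7]
  -> period-2 cycle (repeats step 6); tank 2 never drops to <=2
Tank 2 never reaches <=2 within 15 steps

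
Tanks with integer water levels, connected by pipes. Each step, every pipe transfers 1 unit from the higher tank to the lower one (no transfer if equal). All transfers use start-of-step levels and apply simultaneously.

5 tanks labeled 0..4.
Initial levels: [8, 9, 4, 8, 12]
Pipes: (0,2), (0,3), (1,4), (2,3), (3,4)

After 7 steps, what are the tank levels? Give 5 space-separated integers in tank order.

Step 1: flows [0->2,0=3,4->1,3->2,4->3] -> levels [7 10 6 8 10]
Step 2: flows [0->2,3->0,1=4,3->2,4->3] -> levels [7 10 8 7 9]
Step 3: flows [2->0,0=3,1->4,2->3,4->3] -> levels [8 9 6 9 9]
Step 4: flows [0->2,3->0,1=4,3->2,3=4] -> levels [8 9 8 7 9]
Step 5: flows [0=2,0->3,1=4,2->3,4->3] -> levels [7 9 7 10 8]
Step 6: flows [0=2,3->0,1->4,3->2,3->4] -> levels [8 8 8 7 10]
Step 7: flows [0=2,0->3,4->1,2->3,4->3] -> levels [7 9 7 10 8]

Answer: 7 9 7 10 8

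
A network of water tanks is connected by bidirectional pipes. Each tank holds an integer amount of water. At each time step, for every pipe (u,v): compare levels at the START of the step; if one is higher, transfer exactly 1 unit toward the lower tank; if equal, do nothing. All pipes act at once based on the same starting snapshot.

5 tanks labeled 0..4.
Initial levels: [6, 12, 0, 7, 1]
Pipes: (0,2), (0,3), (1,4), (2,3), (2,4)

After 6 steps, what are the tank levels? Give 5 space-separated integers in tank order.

Answer: 3 6 6 5 6

Derivation:
Step 1: flows [0->2,3->0,1->4,3->2,4->2] -> levels [6 11 3 5 1]
Step 2: flows [0->2,0->3,1->4,3->2,2->4] -> levels [4 10 4 5 3]
Step 3: flows [0=2,3->0,1->4,3->2,2->4] -> levels [5 9 4 3 5]
Step 4: flows [0->2,0->3,1->4,2->3,4->2] -> levels [3 8 5 5 5]
Step 5: flows [2->0,3->0,1->4,2=3,2=4] -> levels [5 7 4 4 6]
Step 6: flows [0->2,0->3,1->4,2=3,4->2] -> levels [3 6 6 5 6]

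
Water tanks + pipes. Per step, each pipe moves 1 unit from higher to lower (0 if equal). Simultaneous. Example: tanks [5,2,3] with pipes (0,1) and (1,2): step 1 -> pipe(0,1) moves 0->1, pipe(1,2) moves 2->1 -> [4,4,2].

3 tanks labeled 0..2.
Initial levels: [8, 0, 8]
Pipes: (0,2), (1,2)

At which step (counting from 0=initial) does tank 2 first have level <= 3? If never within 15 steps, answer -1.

Step 1: flows [0=2,2->1] -> levels [8 1 7]
Step 2: flows [0->2,2->1] -> levels [7 2 7]
Step 3: flows [0=2,2->1] -> levels [7 3 6]
Step 4: flows [0->2,2->1] -> levels [6 4 6]
Step 5: flows [0=2,2->1] -> levels [6 5 5]
Step 6: flows [0->2,1=2] -> levels [5 5 6]
Step 7: flows [2->0,2->1] -> levels [6 6 4]
Step 8: flows [0->2,1->2] -> levels [5 5 6]
  -> period-2 cycle (repeats step 6); tank 2 never drops to <=3
Tank 2 never reaches <=3 within 15 steps

Answer: -1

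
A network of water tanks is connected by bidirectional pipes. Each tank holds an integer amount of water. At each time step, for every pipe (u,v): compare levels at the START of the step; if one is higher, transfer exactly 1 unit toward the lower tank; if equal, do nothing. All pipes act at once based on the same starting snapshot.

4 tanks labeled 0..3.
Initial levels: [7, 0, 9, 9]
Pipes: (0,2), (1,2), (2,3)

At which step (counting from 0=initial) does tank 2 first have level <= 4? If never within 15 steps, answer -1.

Step 1: flows [2->0,2->1,2=3] -> levels [8 1 7 9]
Step 2: flows [0->2,2->1,3->2] -> levels [7 2 8 8]
Step 3: flows [2->0,2->1,2=3] -> levels [8 3 6 8]
Step 4: flows [0->2,2->1,3->2] -> levels [7 4 7 7]
Step 5: flows [0=2,2->1,2=3] -> levels [7 5 6 7]
Step 6: flows [0->2,2->1,3->2] -> levels [6 6 7 6]
Step 7: flows [2->0,2->1,2->3] -> levels [7 7 4 7]
Tank 2 first reaches <=4 at step 7

Answer: 7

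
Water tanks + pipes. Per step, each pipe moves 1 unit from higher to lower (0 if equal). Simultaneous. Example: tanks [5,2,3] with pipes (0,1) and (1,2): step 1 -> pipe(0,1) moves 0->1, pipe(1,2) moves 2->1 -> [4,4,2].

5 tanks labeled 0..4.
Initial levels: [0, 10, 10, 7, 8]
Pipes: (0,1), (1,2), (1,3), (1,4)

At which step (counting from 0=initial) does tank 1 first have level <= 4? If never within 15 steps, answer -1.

Answer: 7

Derivation:
Step 1: flows [1->0,1=2,1->3,1->4] -> levels [1 7 10 8 9]
Step 2: flows [1->0,2->1,3->1,4->1] -> levels [2 9 9 7 8]
Step 3: flows [1->0,1=2,1->3,1->4] -> levels [3 6 9 8 9]
Step 4: flows [1->0,2->1,3->1,4->1] -> levels [4 8 8 7 8]
Step 5: flows [1->0,1=2,1->3,1=4] -> levels [5 6 8 8 8]
Step 6: flows [1->0,2->1,3->1,4->1] -> levels [6 8 7 7 7]
Step 7: flows [1->0,1->2,1->3,1->4] -> levels [7 4 8 8 8]
Tank 1 first reaches <=4 at step 7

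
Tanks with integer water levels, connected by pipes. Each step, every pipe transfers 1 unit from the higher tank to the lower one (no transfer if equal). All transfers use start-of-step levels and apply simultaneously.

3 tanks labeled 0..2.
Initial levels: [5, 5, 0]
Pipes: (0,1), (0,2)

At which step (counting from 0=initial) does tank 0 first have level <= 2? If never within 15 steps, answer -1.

Step 1: flows [0=1,0->2] -> levels [4 5 1]
Step 2: flows [1->0,0->2] -> levels [4 4 2]
Step 3: flows [0=1,0->2] -> levels [3 4 3]
Step 4: flows [1->0,0=2] -> levels [4 3 3]
Step 5: flows [0->1,0->2] -> levels [2 4 4]
Tank 0 first reaches <=2 at step 5

Answer: 5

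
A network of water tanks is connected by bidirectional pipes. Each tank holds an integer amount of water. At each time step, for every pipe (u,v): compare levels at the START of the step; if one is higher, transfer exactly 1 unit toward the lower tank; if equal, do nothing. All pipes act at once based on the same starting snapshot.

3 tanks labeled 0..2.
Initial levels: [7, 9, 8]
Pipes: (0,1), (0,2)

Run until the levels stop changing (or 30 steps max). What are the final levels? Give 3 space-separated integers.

Step 1: flows [1->0,2->0] -> levels [9 8 7]
Step 2: flows [0->1,0->2] -> levels [7 9 8]
  -> period-2 cycle: step 2 state = step 0 state; never stabilizes
  -> state at step 30: (30-0) mod 2 = 0, same as step 0 -> [7 9 8]

Answer: 7 9 8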